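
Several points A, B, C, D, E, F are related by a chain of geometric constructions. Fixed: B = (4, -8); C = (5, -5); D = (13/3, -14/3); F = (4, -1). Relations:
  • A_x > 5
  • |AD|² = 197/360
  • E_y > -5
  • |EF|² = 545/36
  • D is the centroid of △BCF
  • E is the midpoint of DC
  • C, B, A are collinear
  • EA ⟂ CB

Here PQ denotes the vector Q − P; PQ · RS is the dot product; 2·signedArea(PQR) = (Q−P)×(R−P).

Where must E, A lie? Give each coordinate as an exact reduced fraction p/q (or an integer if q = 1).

A = (301/60, -99/20)
E = (14/3, -29/6)

1. E_x = 14/3  [E is the midpoint of DC]
2. E_y = -29/6  [E is the midpoint of DC]
   → E = (14/3, -29/6)
3. A_x = 301/60  [C, B, A are collinear ∩ EA ⟂ CB]
4. A_y = -99/20  [C, B, A are collinear ∩ EA ⟂ CB]
   → A = (301/60, -99/20)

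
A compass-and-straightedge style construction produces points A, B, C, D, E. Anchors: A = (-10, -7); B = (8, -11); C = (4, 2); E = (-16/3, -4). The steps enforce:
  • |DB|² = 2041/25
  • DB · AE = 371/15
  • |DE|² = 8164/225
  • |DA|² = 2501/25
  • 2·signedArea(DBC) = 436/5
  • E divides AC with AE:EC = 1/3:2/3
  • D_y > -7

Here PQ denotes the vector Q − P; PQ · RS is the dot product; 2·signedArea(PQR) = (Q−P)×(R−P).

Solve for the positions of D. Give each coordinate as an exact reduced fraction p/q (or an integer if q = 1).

D = (0, -34/5)

1. D_x = 0  [DB · AE = 371/15 ∩ 2·signedArea(DBC) = 436/5]
2. D_y = -34/5  [DB · AE = 371/15 ∩ 2·signedArea(DBC) = 436/5]
   → D = (0, -34/5)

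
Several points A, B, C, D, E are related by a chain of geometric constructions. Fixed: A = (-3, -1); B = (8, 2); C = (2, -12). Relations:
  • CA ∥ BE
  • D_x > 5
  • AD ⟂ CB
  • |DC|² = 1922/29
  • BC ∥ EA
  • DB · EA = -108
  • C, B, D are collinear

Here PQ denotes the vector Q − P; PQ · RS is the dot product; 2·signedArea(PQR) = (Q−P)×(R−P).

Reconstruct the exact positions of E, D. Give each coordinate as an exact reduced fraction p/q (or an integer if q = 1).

1. E_x = 3  [BC ∥ EA ∩ CA ∥ BE]
2. E_y = 13  [BC ∥ EA ∩ CA ∥ BE]
   → E = (3, 13)
3. D_x = 151/29  [C, B, D are collinear ∩ AD ⟂ CB]
4. D_y = -131/29  [C, B, D are collinear ∩ AD ⟂ CB]
   → D = (151/29, -131/29)

D = (151/29, -131/29)
E = (3, 13)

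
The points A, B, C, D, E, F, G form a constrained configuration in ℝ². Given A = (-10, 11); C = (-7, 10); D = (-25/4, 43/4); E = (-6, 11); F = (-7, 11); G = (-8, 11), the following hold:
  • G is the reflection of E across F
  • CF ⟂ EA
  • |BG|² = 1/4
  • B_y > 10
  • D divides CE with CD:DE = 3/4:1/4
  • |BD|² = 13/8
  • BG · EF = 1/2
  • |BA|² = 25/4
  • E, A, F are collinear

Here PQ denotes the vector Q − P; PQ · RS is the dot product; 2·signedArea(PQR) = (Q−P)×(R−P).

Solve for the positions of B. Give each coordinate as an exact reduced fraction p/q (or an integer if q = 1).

1. B_x = -15/2  [BG · EF = 1/2]
2. B_y = 11  [|BG|² = 1/4]
   → B = (-15/2, 11)

B = (-15/2, 11)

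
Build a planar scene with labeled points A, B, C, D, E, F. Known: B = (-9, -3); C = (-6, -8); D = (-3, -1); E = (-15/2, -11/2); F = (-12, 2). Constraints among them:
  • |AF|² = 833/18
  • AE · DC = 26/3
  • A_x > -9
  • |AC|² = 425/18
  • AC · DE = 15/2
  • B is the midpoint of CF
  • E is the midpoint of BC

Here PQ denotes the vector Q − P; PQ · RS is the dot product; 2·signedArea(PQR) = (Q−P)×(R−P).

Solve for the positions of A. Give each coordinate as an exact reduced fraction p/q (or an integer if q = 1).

1. A_x = -17/2  [AC · DE = 15/2 ∩ AE · DC = 26/3]
2. A_y = -23/6  [AC · DE = 15/2 ∩ AE · DC = 26/3]
   → A = (-17/2, -23/6)

A = (-17/2, -23/6)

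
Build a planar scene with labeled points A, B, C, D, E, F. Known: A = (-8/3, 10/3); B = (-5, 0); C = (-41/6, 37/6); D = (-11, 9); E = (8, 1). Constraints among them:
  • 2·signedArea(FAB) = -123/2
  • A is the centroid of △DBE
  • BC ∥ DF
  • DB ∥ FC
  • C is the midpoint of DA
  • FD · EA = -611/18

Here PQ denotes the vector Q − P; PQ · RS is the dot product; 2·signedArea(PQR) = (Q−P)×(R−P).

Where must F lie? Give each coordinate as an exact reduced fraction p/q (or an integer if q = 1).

F = (-77/6, 91/6)

1. F_x = -77/6  [DB ∥ FC ∩ BC ∥ DF]
2. F_y = 91/6  [DB ∥ FC ∩ BC ∥ DF]
   → F = (-77/6, 91/6)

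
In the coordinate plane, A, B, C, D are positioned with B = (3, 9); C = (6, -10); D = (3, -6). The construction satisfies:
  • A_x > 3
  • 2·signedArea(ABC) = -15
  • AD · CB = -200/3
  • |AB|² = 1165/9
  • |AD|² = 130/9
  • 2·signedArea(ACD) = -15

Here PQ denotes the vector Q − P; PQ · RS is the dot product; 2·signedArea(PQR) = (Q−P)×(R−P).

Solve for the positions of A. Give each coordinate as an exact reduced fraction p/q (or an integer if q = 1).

A = (4, -7/3)

1. A_x = 4  [2·signedArea(ACD) = -15 ∩ 2·signedArea(ABC) = -15]
2. A_y = -7/3  [2·signedArea(ACD) = -15 ∩ 2·signedArea(ABC) = -15]
   → A = (4, -7/3)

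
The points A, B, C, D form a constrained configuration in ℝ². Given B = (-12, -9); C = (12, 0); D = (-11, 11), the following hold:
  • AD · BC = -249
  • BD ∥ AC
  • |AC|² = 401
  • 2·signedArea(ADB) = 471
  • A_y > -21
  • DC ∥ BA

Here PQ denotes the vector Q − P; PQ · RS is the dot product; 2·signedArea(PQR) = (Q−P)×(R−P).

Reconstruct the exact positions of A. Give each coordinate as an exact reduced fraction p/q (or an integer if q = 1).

A = (11, -20)

1. A_x = 11  [BD ∥ AC ∩ DC ∥ BA]
2. A_y = -20  [BD ∥ AC ∩ DC ∥ BA]
   → A = (11, -20)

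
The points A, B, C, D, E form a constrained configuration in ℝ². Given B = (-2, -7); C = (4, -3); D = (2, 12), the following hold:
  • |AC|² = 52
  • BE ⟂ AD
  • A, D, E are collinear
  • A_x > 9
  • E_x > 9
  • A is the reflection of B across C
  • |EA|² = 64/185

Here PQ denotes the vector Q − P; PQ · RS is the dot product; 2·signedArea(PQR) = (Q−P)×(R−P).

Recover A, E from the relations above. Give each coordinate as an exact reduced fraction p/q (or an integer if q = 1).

A = (10, 1)
E = (1786/185, 273/185)

1. A_x = 10  [A is the reflection of B across C]
2. A_y = 1  [A is the reflection of B across C]
   → A = (10, 1)
3. E_x = 1786/185  [A, D, E are collinear ∩ BE ⟂ AD]
4. E_y = 273/185  [A, D, E are collinear ∩ BE ⟂ AD]
   → E = (1786/185, 273/185)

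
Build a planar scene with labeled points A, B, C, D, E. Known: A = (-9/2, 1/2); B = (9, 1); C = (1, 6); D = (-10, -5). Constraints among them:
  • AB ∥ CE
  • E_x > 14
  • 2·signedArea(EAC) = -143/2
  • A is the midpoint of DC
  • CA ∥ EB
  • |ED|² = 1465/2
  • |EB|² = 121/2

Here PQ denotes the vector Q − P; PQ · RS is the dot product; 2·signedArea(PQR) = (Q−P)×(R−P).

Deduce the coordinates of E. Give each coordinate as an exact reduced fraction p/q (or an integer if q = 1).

E = (29/2, 13/2)

1. E_x = 29/2  [CA ∥ EB ∩ AB ∥ CE]
2. E_y = 13/2  [CA ∥ EB ∩ AB ∥ CE]
   → E = (29/2, 13/2)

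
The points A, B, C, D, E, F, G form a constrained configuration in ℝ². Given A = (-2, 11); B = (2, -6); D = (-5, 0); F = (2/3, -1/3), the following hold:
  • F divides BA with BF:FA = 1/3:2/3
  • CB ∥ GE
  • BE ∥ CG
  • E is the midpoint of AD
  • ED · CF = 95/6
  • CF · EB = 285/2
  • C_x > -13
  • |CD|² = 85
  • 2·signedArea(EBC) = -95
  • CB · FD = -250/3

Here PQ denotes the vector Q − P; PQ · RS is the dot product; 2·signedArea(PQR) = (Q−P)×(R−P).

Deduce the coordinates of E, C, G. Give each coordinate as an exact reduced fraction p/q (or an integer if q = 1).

C = (-12, 6)
E = (-7/2, 11/2)
G = (-35/2, 35/2)

1. E_x = -7/2  [E is the midpoint of AD]
2. E_y = 11/2  [E is the midpoint of AD]
   → E = (-7/2, 11/2)
3. C_x = -12  [CF · EB = 285/2 ∩ ED · CF = 95/6]
4. C_y = 6  [CF · EB = 285/2 ∩ ED · CF = 95/6]
   → C = (-12, 6)
5. G_x = -35/2  [CB ∥ GE ∩ BE ∥ CG]
6. G_y = 35/2  [CB ∥ GE ∩ BE ∥ CG]
   → G = (-35/2, 35/2)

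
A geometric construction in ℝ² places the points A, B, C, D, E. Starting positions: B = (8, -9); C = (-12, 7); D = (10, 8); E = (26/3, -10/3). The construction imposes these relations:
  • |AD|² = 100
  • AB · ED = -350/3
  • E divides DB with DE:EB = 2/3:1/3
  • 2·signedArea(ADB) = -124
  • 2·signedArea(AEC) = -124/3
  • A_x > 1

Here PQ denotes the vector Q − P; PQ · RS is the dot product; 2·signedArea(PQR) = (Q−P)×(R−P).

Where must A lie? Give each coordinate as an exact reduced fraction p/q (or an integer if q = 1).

A = (2, 2)

1. A_x = 2  [2·signedArea(AEC) = -124/3 ∩ 2·signedArea(ADB) = -124]
2. A_y = 2  [2·signedArea(AEC) = -124/3 ∩ 2·signedArea(ADB) = -124]
   → A = (2, 2)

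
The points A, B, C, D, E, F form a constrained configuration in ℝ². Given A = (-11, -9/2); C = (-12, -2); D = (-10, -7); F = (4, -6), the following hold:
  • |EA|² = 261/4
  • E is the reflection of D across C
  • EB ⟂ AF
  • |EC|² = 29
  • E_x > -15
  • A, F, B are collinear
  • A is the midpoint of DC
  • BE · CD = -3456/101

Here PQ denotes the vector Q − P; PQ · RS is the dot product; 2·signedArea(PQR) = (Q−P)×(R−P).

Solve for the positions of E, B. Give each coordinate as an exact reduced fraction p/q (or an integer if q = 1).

1. E_x = -14  [E is the reflection of D across C]
2. E_y = 3  [E is the reflection of D across C]
   → E = (-14, 3)
3. B_x = -1486/101  [A, F, B are collinear ∩ EB ⟂ AF]
4. B_y = -417/101  [A, F, B are collinear ∩ EB ⟂ AF]
   → B = (-1486/101, -417/101)

B = (-1486/101, -417/101)
E = (-14, 3)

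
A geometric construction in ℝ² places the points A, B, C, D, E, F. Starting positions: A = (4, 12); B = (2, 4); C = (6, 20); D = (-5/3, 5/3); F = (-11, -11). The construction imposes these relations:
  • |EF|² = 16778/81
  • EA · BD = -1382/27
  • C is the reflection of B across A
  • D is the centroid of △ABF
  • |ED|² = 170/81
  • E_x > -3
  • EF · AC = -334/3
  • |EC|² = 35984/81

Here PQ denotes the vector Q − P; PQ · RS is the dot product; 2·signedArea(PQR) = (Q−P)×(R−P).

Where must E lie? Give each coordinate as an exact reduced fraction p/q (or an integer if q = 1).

1. E_x = -26/9  [EF · AC = -334/3 ∩ EA · BD = -1382/27]
2. E_y = 8/9  [EF · AC = -334/3 ∩ EA · BD = -1382/27]
   → E = (-26/9, 8/9)

E = (-26/9, 8/9)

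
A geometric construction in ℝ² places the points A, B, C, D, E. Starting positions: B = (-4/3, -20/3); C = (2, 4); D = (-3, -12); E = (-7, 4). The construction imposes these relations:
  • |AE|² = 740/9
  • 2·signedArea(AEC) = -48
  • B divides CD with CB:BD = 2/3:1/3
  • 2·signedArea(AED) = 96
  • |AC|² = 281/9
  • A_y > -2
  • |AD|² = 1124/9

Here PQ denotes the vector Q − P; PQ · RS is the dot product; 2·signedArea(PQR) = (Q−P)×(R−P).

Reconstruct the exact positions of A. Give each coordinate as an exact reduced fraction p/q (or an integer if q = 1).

A = (1/3, -4/3)

1. A_x = 1/3  [2·signedArea(AEC) = -48 ∩ 2·signedArea(AED) = 96]
2. A_y = -4/3  [2·signedArea(AEC) = -48 ∩ 2·signedArea(AED) = 96]
   → A = (1/3, -4/3)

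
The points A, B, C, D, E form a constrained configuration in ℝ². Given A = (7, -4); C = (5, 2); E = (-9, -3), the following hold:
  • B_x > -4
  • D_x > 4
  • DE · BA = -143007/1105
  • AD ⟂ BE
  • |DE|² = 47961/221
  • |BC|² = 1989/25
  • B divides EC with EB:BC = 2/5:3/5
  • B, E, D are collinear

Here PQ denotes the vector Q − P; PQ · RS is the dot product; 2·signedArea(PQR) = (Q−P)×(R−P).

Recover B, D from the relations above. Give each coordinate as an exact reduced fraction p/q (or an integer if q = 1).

B = (-17/5, -1)
D = (1077/221, 432/221)

1. B_x = -17/5  [B divides EC with EB:BC = 2/5:3/5]
2. B_y = -1  [B divides EC with EB:BC = 2/5:3/5]
   → B = (-17/5, -1)
3. D_x = 1077/221  [B, E, D are collinear ∩ AD ⟂ BE]
4. D_y = 432/221  [B, E, D are collinear ∩ AD ⟂ BE]
   → D = (1077/221, 432/221)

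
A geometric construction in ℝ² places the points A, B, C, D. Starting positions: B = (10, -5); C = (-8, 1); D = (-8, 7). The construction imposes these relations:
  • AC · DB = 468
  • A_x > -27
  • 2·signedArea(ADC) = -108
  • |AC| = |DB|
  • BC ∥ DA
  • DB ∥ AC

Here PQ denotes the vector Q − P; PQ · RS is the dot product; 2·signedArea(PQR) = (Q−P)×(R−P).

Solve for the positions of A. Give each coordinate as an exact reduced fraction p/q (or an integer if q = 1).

A = (-26, 13)

1. A_x = -26  [DB ∥ AC ∩ BC ∥ DA]
2. A_y = 13  [DB ∥ AC ∩ BC ∥ DA]
   → A = (-26, 13)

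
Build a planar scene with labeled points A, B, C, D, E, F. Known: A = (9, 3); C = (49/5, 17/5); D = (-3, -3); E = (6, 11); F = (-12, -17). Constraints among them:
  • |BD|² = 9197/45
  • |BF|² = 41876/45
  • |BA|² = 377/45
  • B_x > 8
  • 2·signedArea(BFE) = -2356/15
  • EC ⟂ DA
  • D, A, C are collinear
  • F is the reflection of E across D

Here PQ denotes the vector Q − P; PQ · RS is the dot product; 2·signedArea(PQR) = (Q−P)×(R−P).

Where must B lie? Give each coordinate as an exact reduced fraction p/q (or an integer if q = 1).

1. B_x = 124/15  [line -28·x + 18·y + 1906/15 = 0 ∩ |BD|² = 9197/45]
2. B_y = 29/5  [line -28·x + 18·y + 1906/15 = 0 ∩ |BD|² = 9197/45]
   → B = (124/15, 29/5)

B = (124/15, 29/5)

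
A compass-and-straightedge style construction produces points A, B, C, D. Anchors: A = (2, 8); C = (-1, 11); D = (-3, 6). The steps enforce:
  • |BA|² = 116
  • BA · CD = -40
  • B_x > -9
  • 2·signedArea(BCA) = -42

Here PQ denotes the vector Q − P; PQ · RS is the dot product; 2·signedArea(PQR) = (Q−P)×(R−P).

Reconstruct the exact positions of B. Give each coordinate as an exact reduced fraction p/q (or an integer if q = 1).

B = (-8, 4)

1. B_x = -8  [BA · CD = -40 ∩ 2·signedArea(BCA) = -42]
2. B_y = 4  [BA · CD = -40 ∩ 2·signedArea(BCA) = -42]
   → B = (-8, 4)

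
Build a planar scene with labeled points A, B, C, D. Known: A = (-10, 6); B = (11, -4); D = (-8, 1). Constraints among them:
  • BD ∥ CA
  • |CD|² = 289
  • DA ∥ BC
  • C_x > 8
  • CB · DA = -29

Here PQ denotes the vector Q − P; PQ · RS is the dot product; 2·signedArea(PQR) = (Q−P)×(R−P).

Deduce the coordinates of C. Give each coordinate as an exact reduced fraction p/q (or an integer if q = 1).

C = (9, 1)

1. C_x = 9  [BD ∥ CA ∩ DA ∥ BC]
2. C_y = 1  [BD ∥ CA ∩ DA ∥ BC]
   → C = (9, 1)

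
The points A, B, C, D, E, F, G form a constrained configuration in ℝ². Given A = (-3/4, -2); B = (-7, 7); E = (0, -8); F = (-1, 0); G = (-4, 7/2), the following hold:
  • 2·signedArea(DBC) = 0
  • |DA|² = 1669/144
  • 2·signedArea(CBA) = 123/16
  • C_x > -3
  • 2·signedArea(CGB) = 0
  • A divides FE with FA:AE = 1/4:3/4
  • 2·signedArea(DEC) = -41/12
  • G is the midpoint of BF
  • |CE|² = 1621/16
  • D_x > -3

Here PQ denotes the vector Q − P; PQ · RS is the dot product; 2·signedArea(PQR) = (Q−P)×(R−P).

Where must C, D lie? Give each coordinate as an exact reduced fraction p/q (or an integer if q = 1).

C = (-5/2, 7/4)
D = (-2, 7/6)

1. C_x = -5/2  [2·signedArea(CGB) = 0 ∩ 2·signedArea(CBA) = 123/16]
2. C_y = 7/4  [2·signedArea(CGB) = 0 ∩ 2·signedArea(CBA) = 123/16]
   → C = (-5/2, 7/4)
3. D_x = -2  [2·signedArea(DBC) = 0 ∩ 2·signedArea(DEC) = -41/12]
4. D_y = 7/6  [2·signedArea(DBC) = 0 ∩ 2·signedArea(DEC) = -41/12]
   → D = (-2, 7/6)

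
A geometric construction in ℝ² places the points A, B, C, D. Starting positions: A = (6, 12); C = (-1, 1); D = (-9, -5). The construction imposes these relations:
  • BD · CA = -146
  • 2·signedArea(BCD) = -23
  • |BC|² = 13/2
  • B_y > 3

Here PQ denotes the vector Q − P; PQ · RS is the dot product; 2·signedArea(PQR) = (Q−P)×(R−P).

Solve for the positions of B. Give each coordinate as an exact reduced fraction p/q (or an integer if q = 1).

B = (-3/2, 7/2)

1. B_x = -3/2  [2·signedArea(BCD) = -23 ∩ BD · CA = -146]
2. B_y = 7/2  [2·signedArea(BCD) = -23 ∩ BD · CA = -146]
   → B = (-3/2, 7/2)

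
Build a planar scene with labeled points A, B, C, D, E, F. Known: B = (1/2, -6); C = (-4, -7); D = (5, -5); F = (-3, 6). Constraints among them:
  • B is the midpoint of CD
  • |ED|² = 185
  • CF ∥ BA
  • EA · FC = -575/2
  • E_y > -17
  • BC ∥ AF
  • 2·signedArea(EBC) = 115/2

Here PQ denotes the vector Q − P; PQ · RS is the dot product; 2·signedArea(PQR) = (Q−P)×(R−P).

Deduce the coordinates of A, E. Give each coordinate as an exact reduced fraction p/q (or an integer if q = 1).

A = (3/2, 7)
E = (13, -16)

1. A_x = 3/2  [BC ∥ AF ∩ CF ∥ BA]
2. A_y = 7  [BC ∥ AF ∩ CF ∥ BA]
   → A = (3/2, 7)
3. E_x = 13  [2·signedArea(EBC) = 115/2 ∩ EA · FC = -575/2]
4. E_y = -16  [2·signedArea(EBC) = 115/2 ∩ EA · FC = -575/2]
   → E = (13, -16)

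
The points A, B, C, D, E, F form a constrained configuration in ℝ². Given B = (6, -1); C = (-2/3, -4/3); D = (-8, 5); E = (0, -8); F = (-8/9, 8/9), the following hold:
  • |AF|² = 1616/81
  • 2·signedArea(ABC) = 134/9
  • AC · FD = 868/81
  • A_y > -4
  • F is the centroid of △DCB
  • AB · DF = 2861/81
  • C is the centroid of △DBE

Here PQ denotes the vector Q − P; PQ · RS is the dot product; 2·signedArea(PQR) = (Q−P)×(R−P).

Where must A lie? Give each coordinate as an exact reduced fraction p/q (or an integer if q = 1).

1. A_x = -4/9  [AC · FD = 868/81 ∩ 2·signedArea(ABC) = 134/9]
2. A_y = -32/9  [AC · FD = 868/81 ∩ 2·signedArea(ABC) = 134/9]
   → A = (-4/9, -32/9)

A = (-4/9, -32/9)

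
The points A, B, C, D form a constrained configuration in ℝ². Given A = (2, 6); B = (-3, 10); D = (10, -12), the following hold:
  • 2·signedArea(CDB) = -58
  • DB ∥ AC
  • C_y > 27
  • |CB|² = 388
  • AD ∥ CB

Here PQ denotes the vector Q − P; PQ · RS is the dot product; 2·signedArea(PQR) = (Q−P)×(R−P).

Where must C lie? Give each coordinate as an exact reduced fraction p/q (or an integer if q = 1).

C = (-11, 28)

1. C_x = -11  [AD ∥ CB ∩ DB ∥ AC]
2. C_y = 28  [AD ∥ CB ∩ DB ∥ AC]
   → C = (-11, 28)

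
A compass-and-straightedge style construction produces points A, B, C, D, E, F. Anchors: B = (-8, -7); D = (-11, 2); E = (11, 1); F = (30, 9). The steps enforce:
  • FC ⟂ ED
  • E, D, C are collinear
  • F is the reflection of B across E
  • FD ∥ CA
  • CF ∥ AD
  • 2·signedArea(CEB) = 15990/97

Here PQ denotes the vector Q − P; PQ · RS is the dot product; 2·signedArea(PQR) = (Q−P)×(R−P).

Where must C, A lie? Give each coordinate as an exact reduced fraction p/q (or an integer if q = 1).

A = (-1106/97, -664/97)
C = (2871/97, 15/97)

1. C_x = 2871/97  [E, D, C are collinear ∩ FC ⟂ ED]
2. C_y = 15/97  [E, D, C are collinear ∩ FC ⟂ ED]
   → C = (2871/97, 15/97)
3. A_x = -1106/97  [CF ∥ AD ∩ FD ∥ CA]
4. A_y = -664/97  [CF ∥ AD ∩ FD ∥ CA]
   → A = (-1106/97, -664/97)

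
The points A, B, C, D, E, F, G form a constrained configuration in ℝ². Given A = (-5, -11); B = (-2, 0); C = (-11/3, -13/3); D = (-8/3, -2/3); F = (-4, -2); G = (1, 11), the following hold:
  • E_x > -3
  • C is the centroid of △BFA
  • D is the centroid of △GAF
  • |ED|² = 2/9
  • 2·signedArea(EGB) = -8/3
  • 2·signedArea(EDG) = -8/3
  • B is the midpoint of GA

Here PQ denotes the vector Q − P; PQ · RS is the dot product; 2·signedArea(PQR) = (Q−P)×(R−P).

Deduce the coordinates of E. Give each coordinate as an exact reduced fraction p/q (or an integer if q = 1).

E = (-7/3, -1/3)

1. E_x = -7/3  [2·signedArea(EGB) = -8/3 ∩ 2·signedArea(EDG) = -8/3]
2. E_y = -1/3  [2·signedArea(EGB) = -8/3 ∩ 2·signedArea(EDG) = -8/3]
   → E = (-7/3, -1/3)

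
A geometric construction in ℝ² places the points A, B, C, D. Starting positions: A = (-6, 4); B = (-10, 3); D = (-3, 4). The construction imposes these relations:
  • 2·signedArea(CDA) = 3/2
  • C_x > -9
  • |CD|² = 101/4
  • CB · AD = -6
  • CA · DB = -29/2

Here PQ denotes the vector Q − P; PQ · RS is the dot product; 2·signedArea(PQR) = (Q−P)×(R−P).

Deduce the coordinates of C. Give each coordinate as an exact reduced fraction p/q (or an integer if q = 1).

1. C_x = -8  [CB · AD = -6 ∩ CA · DB = -29/2]
2. C_y = 7/2  [CB · AD = -6 ∩ CA · DB = -29/2]
   → C = (-8, 7/2)

C = (-8, 7/2)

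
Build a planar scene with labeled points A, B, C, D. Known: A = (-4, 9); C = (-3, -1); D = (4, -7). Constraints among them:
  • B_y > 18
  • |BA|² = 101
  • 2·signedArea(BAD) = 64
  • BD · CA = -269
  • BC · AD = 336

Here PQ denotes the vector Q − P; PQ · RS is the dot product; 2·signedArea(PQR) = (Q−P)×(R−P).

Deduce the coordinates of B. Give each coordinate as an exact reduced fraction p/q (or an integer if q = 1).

1. B_x = -5  [BD · CA = -269 ∩ BC · AD = 336]
2. B_y = 19  [BD · CA = -269 ∩ BC · AD = 336]
   → B = (-5, 19)

B = (-5, 19)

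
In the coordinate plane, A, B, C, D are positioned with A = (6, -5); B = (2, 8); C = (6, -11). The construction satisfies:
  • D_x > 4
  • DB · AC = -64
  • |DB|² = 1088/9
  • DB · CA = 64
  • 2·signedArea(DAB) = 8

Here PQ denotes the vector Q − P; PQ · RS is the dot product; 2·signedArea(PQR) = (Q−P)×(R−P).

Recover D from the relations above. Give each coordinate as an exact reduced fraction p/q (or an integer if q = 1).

D = (14/3, -8/3)

1. D_x = 14/3  [DB · CA = 64 ∩ 2·signedArea(DAB) = 8]
2. D_y = -8/3  [DB · CA = 64 ∩ 2·signedArea(DAB) = 8]
   → D = (14/3, -8/3)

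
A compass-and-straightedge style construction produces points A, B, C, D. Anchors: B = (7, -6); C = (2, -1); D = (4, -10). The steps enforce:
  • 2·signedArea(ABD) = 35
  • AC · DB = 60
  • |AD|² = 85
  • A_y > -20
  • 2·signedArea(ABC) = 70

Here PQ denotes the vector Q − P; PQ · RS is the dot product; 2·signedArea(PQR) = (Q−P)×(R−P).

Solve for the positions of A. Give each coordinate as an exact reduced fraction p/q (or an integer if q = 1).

A = (6, -19)

1. A_x = 6  [2·signedArea(ABC) = 70 ∩ AC · DB = 60]
2. A_y = -19  [2·signedArea(ABC) = 70 ∩ AC · DB = 60]
   → A = (6, -19)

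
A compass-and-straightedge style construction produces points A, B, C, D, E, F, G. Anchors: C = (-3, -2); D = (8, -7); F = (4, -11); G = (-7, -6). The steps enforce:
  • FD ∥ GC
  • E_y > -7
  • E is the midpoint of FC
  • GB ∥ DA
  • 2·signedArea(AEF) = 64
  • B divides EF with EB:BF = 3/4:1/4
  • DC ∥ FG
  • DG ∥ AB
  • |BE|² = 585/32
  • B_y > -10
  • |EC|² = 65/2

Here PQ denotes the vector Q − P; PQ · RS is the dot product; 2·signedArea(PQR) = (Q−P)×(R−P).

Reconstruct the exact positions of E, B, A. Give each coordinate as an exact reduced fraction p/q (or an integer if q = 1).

A = (145/8, -87/8)
B = (25/8, -79/8)
E = (1/2, -13/2)

1. E_x = 1/2  [E is the midpoint of FC]
2. E_y = -13/2  [E is the midpoint of FC]
   → E = (1/2, -13/2)
3. B_x = 25/8  [B divides EF with EB:BF = 3/4:1/4]
4. B_y = -79/8  [B divides EF with EB:BF = 3/4:1/4]
   → B = (25/8, -79/8)
5. A_x = 145/8  [DG ∥ AB ∩ GB ∥ DA]
6. A_y = -87/8  [DG ∥ AB ∩ GB ∥ DA]
   → A = (145/8, -87/8)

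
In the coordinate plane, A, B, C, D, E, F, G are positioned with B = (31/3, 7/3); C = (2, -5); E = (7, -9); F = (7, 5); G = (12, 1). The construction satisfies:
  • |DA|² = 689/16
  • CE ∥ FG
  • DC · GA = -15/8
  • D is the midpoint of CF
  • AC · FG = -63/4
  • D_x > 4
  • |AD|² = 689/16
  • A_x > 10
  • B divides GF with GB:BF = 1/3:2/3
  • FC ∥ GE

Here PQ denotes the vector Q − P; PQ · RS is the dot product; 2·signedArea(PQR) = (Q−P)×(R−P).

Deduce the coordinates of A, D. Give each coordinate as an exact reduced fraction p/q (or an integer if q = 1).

1. D_x = 9/2  [D is the midpoint of CF]
2. D_y = 0  [D is the midpoint of CF]
   → D = (9/2, 0)
3. A_x = 43/4  [AC · FG = -63/4 ∩ DC · GA = -15/8]
4. A_y = 2  [AC · FG = -63/4 ∩ DC · GA = -15/8]
   → A = (43/4, 2)

A = (43/4, 2)
D = (9/2, 0)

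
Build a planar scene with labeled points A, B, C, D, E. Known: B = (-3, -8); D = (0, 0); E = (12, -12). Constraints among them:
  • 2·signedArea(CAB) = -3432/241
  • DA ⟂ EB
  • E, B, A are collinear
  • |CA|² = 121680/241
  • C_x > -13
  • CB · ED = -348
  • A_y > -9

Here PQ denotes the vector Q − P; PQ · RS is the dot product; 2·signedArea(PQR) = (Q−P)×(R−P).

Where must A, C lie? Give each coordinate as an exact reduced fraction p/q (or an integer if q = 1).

1. A_x = -528/241  [E, B, A are collinear ∩ DA ⟂ EB]
2. A_y = -1980/241  [E, B, A are collinear ∩ DA ⟂ EB]
   → A = (-528/241, -1980/241)
3. C_x = -12  [2·signedArea(CAB) = -3432/241 ∩ CB · ED = -348]
4. C_y = 12  [2·signedArea(CAB) = -3432/241 ∩ CB · ED = -348]
   → C = (-12, 12)

A = (-528/241, -1980/241)
C = (-12, 12)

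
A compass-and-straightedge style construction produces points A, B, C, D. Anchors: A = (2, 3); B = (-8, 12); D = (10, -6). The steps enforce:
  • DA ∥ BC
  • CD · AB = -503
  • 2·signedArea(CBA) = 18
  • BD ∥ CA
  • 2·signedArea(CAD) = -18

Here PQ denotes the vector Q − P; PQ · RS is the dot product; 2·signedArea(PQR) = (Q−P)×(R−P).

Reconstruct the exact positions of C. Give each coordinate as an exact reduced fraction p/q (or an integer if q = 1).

1. C_x = -16  [BD ∥ CA ∩ DA ∥ BC]
2. C_y = 21  [BD ∥ CA ∩ DA ∥ BC]
   → C = (-16, 21)

C = (-16, 21)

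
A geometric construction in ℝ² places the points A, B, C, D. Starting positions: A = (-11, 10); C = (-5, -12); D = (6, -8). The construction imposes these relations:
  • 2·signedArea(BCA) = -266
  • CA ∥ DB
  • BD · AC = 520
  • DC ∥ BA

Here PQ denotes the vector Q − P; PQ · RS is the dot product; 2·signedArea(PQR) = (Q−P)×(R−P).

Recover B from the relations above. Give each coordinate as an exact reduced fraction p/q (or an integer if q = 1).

B = (0, 14)

1. B_x = 0  [DC ∥ BA ∩ CA ∥ DB]
2. B_y = 14  [DC ∥ BA ∩ CA ∥ DB]
   → B = (0, 14)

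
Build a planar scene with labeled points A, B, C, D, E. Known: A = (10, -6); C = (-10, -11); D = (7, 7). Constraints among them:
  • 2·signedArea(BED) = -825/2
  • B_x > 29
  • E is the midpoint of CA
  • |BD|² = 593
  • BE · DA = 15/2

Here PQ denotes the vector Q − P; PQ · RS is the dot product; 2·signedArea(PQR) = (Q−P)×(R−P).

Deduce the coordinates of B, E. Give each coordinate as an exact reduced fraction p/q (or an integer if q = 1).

1. E_x = 0  [E is the midpoint of CA]
2. E_y = -17/2  [E is the midpoint of CA]
   → E = (0, -17/2)
3. B_x = 30  [2·signedArea(BED) = -825/2 ∩ BE · DA = 15/2]
4. B_y = -1  [2·signedArea(BED) = -825/2 ∩ BE · DA = 15/2]
   → B = (30, -1)

B = (30, -1)
E = (0, -17/2)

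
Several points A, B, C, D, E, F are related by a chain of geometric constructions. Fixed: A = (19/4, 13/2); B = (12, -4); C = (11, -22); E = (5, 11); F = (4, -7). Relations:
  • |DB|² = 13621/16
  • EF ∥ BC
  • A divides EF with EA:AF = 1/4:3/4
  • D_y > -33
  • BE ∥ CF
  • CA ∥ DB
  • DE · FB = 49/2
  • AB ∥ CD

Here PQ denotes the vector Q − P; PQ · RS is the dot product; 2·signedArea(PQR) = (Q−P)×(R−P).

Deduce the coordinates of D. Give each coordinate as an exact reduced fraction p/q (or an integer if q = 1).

1. D_x = 73/4  [CA ∥ DB ∩ AB ∥ CD]
2. D_y = -65/2  [CA ∥ DB ∩ AB ∥ CD]
   → D = (73/4, -65/2)

D = (73/4, -65/2)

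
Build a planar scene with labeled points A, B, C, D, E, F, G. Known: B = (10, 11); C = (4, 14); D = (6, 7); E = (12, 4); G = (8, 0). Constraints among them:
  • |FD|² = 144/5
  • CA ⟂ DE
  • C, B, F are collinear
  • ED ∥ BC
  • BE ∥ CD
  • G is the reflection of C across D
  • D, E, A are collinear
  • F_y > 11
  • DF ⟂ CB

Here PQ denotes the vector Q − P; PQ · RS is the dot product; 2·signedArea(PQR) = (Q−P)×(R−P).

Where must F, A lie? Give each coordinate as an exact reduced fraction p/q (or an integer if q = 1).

1. F_x = 42/5  [C, B, F are collinear ∩ DF ⟂ CB]
2. F_y = 59/5  [C, B, F are collinear ∩ DF ⟂ CB]
   → F = (42/5, 59/5)
3. A_x = 8/5  [D, E, A are collinear ∩ CA ⟂ DE]
4. A_y = 46/5  [D, E, A are collinear ∩ CA ⟂ DE]
   → A = (8/5, 46/5)

A = (8/5, 46/5)
F = (42/5, 59/5)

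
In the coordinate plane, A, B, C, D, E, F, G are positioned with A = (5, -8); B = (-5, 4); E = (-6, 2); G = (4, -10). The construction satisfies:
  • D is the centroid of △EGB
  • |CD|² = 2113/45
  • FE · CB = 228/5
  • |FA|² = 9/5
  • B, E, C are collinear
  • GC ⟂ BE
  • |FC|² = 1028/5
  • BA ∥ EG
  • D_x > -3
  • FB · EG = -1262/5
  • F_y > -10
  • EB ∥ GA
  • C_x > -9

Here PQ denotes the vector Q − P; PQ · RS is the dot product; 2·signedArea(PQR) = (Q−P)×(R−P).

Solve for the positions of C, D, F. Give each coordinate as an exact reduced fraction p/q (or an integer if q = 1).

1. C_x = -44/5  [B, E, C are collinear ∩ GC ⟂ BE]
2. C_y = -18/5  [B, E, C are collinear ∩ GC ⟂ BE]
   → C = (-44/5, -18/5)
3. D_x = -7/3  [D is the centroid of △EGB]
4. D_y = -4/3  [D is the centroid of △EGB]
   → D = (-7/3, -4/3)
5. F_x = 22/5  [FB · EG = -1262/5 ∩ FE · CB = 228/5]
6. F_y = -46/5  [FB · EG = -1262/5 ∩ FE · CB = 228/5]
   → F = (22/5, -46/5)

C = (-44/5, -18/5)
D = (-7/3, -4/3)
F = (22/5, -46/5)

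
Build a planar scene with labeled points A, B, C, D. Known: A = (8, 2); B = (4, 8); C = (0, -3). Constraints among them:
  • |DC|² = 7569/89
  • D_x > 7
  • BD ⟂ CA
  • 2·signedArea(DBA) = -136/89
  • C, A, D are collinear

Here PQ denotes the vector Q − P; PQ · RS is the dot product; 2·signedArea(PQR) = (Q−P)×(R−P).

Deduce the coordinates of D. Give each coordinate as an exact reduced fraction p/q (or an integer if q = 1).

D = (696/89, 168/89)

1. D_x = 696/89  [C, A, D are collinear ∩ BD ⟂ CA]
2. D_y = 168/89  [C, A, D are collinear ∩ BD ⟂ CA]
   → D = (696/89, 168/89)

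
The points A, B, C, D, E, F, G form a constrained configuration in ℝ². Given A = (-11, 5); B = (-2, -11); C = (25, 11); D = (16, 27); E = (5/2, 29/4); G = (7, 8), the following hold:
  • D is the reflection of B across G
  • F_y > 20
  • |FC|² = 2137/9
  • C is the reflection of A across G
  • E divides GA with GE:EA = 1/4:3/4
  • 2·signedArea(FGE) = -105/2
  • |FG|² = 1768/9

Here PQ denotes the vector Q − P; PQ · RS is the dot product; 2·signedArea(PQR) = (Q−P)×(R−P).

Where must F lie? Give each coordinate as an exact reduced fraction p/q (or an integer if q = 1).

F = (13, 62/3)

1. F_x = 13  [line 3/4·x + -9/2·y + 333/4 = 0 ∩ |FG|² = 1768/9]
2. F_y = 62/3  [line 3/4·x + -9/2·y + 333/4 = 0 ∩ |FG|² = 1768/9]
   → F = (13, 62/3)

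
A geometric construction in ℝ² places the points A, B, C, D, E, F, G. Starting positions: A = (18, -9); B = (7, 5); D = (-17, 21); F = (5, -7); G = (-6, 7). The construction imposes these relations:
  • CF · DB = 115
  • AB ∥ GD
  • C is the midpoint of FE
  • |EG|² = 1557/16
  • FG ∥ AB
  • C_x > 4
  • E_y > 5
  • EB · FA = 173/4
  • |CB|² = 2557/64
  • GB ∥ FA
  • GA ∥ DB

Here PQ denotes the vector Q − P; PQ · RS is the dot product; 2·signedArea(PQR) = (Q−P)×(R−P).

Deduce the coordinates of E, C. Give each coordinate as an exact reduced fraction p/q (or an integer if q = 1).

C = (35/8, -3/4)
E = (15/4, 11/2)

1. E_x = 15/4  [line -13·x + 2·y + 151/4 = 0 ∩ |EG|² = 1557/16]
2. E_y = 11/2  [line -13·x + 2·y + 151/4 = 0 ∩ |EG|² = 1557/16]
   → E = (15/4, 11/2)
3. C_x = 35/8  [C is the midpoint of FE]
4. C_y = -3/4  [C is the midpoint of FE]
   → C = (35/8, -3/4)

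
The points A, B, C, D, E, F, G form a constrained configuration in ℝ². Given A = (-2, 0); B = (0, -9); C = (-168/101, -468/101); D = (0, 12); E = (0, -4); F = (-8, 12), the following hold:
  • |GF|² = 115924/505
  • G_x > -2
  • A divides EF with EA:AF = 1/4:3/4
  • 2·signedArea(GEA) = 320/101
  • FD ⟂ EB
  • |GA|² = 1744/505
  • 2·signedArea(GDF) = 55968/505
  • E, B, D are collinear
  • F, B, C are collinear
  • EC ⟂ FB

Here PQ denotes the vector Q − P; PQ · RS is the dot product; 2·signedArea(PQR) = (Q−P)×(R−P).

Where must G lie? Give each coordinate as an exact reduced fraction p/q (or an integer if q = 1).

1. G_x = -942/505  [2·signedArea(GEA) = 320/101 ∩ 2·signedArea(GDF) = 55968/505]
2. G_y = -936/505  [2·signedArea(GEA) = 320/101 ∩ 2·signedArea(GDF) = 55968/505]
   → G = (-942/505, -936/505)

G = (-942/505, -936/505)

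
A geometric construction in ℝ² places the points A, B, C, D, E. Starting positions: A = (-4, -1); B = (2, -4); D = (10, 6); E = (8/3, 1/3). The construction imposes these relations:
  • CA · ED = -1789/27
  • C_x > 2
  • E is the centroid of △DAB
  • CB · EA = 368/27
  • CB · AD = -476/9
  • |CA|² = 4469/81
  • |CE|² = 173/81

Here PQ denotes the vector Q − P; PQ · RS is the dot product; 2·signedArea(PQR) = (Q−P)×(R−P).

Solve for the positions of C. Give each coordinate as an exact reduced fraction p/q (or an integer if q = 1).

C = (26/9, 16/9)

1. C_x = 26/9  [CB · AD = -476/9 ∩ CA · ED = -1789/27]
2. C_y = 16/9  [CB · AD = -476/9 ∩ CA · ED = -1789/27]
   → C = (26/9, 16/9)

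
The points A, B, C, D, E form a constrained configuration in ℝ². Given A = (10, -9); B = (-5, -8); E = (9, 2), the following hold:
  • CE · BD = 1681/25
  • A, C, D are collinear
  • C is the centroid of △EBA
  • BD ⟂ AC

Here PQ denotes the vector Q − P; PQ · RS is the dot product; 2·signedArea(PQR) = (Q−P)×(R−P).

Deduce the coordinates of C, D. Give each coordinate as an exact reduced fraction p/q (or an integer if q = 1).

C = (14/3, -5)
D = (-2/25, -36/25)

1. C_x = 14/3  [C is the centroid of △EBA]
2. C_y = -5  [C is the centroid of △EBA]
   → C = (14/3, -5)
3. D_x = -2/25  [A, C, D are collinear ∩ BD ⟂ AC]
4. D_y = -36/25  [A, C, D are collinear ∩ BD ⟂ AC]
   → D = (-2/25, -36/25)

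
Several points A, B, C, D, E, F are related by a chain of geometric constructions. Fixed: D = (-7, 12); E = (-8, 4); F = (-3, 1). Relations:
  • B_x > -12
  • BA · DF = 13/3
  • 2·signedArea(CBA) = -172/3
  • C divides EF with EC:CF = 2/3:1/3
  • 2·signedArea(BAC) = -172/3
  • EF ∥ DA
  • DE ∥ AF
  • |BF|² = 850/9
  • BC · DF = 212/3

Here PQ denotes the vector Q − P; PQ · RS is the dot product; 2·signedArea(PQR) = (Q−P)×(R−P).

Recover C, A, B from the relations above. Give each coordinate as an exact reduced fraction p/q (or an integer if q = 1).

A = (-2, 9)
B = (-34/3, 6)
C = (-14/3, 2)

1. C_x = -14/3  [C divides EF with EC:CF = 2/3:1/3]
2. C_y = 2  [C divides EF with EC:CF = 2/3:1/3]
   → C = (-14/3, 2)
3. A_x = -2  [DE ∥ AF ∩ EF ∥ DA]
4. A_y = 9  [DE ∥ AF ∩ EF ∥ DA]
   → A = (-2, 9)
5. B_x = -34/3  [2·signedArea(BAC) = -172/3 ∩ BA · DF = 13/3]
6. B_y = 6  [2·signedArea(BAC) = -172/3 ∩ BA · DF = 13/3]
   → B = (-34/3, 6)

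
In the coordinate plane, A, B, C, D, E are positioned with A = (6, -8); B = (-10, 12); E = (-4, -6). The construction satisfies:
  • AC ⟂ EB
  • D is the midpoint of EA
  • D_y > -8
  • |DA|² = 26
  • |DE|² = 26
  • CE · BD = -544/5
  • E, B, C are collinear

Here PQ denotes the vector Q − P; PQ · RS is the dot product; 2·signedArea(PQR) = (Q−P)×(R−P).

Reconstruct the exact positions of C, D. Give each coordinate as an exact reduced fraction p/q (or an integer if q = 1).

1. C_x = -12/5  [E, B, C are collinear ∩ AC ⟂ EB]
2. C_y = -54/5  [E, B, C are collinear ∩ AC ⟂ EB]
   → C = (-12/5, -54/5)
3. D_x = 1  [D is the midpoint of EA]
4. D_y = -7  [D is the midpoint of EA]
   → D = (1, -7)

C = (-12/5, -54/5)
D = (1, -7)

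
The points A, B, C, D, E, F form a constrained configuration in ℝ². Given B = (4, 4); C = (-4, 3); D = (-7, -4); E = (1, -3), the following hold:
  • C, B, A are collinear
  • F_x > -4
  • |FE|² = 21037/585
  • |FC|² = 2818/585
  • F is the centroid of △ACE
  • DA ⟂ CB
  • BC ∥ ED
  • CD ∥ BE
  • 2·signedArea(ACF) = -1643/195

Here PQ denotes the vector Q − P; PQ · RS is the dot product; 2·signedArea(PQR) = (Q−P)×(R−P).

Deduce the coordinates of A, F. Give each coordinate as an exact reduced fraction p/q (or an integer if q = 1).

1. A_x = -508/65  [C, B, A are collinear ∩ DA ⟂ CB]
2. A_y = 164/65  [C, B, A are collinear ∩ DA ⟂ CB]
   → A = (-508/65, 164/65)
3. F_x = -703/195  [F is the centroid of △ACE]
4. F_y = 164/195  [F is the centroid of △ACE]
   → F = (-703/195, 164/195)

A = (-508/65, 164/65)
F = (-703/195, 164/195)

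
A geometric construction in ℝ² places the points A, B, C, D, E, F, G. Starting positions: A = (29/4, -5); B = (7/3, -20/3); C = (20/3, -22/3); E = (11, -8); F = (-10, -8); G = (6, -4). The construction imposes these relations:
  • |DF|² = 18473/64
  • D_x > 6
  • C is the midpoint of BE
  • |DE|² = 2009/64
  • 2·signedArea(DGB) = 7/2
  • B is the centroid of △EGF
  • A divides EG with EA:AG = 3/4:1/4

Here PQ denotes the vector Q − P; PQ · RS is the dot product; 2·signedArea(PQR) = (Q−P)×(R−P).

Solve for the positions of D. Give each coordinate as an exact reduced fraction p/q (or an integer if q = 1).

1. D_x = 53/8  [line 8/3·x + -11/3·y + -205/6 = 0 ∩ |DF|² = 18473/64]
2. D_y = -9/2  [line 8/3·x + -11/3·y + -205/6 = 0 ∩ |DF|² = 18473/64]
   → D = (53/8, -9/2)

D = (53/8, -9/2)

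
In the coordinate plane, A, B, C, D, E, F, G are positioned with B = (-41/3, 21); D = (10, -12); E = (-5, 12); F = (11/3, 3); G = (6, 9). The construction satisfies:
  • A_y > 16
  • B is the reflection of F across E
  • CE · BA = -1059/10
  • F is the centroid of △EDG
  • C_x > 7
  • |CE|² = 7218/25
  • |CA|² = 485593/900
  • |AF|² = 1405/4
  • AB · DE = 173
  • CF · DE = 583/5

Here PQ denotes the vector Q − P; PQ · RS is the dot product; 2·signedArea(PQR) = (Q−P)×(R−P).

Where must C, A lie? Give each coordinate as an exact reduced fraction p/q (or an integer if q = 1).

A = (-28/3, 33/2)
C = (38/5, 3/5)

1. C_x = 38/5  [line 15·x + -24·y + -498/5 = 0 ∩ |CE|² = 7218/25]
2. C_y = 3/5  [line 15·x + -24·y + -498/5 = 0 ∩ |CE|² = 7218/25]
   → C = (38/5, 3/5)
3. A_x = -28/3  [CE · BA = -1059/10 ∩ AB · DE = 173]
4. A_y = 33/2  [CE · BA = -1059/10 ∩ AB · DE = 173]
   → A = (-28/3, 33/2)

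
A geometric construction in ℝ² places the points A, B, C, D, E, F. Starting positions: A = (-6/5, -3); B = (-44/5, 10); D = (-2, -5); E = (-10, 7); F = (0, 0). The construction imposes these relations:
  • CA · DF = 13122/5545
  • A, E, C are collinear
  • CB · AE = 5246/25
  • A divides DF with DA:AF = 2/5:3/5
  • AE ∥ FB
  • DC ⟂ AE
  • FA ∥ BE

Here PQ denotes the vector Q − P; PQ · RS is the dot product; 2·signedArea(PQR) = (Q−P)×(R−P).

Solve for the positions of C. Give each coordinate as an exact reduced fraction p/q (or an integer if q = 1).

C = (-618/1109, -4137/1109)

1. C_x = -618/1109  [A, E, C are collinear ∩ DC ⟂ AE]
2. C_y = -4137/1109  [A, E, C are collinear ∩ DC ⟂ AE]
   → C = (-618/1109, -4137/1109)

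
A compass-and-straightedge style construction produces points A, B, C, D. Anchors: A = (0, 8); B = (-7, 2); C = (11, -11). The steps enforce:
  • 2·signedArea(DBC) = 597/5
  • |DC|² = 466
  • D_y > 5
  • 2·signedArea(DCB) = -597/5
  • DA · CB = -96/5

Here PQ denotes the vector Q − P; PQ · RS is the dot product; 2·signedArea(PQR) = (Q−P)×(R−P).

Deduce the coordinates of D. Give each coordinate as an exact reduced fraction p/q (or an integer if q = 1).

D = (-14/5, 28/5)

1. D_x = -14/5  [2·signedArea(DCB) = -597/5 ∩ DA · CB = -96/5]
2. D_y = 28/5  [2·signedArea(DCB) = -597/5 ∩ DA · CB = -96/5]
   → D = (-14/5, 28/5)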